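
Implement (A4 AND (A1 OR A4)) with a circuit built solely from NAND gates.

((A4 NAND ((A1 NAND A1) NAND (A4 NAND A4))) NAND (A4 NAND ((A1 NAND A1) NAND (A4 NAND A4))))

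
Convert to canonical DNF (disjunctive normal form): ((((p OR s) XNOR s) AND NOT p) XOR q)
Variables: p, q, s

(NOT p AND NOT q AND NOT s) OR (NOT p AND NOT q AND s) OR (p AND q AND NOT s) OR (p AND q AND s)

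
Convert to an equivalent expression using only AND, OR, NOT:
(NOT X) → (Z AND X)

X OR (Z AND X)
(Implication elimination: A → B = NOT A OR B)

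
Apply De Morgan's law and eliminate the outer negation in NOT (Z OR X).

NOT Z AND NOT X
De Morgan's: NOT(OR of terms) = AND of negations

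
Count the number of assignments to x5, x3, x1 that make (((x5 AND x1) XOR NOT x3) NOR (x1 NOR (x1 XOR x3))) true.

Satisfying assignments: (0,1,0), (0,1,1), (1,0,1), (1,1,0)
Count: 4 out of 8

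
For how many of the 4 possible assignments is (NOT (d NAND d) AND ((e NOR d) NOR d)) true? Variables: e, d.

No assignment satisfies the expression.
Count: 0 out of 4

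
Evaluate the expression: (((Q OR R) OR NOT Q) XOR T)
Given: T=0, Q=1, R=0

Substituting: (((1 OR 0) OR NOT 1) XOR 0)
= 1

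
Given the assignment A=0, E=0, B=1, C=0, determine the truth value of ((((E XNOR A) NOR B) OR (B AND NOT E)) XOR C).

Substituting: ((((0 XNOR 0) NOR 1) OR (1 AND NOT 0)) XOR 0)
= 1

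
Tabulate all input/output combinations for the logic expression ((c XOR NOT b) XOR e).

b | c | e | Output
------------------
0 | 0 | 0 | 1
0 | 0 | 1 | 0
0 | 1 | 0 | 0
0 | 1 | 1 | 1
1 | 0 | 0 | 0
1 | 0 | 1 | 1
1 | 1 | 0 | 1
1 | 1 | 1 | 0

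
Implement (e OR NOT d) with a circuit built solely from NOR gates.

((e NOR (d NOR d)) NOR (e NOR (d NOR d)))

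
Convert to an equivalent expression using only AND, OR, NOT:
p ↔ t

(p AND t) OR (NOT p AND NOT t)
(Biconditional = both true or both false)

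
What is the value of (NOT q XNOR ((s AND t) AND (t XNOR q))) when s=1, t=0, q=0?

Substituting: (NOT 0 XNOR ((1 AND 0) AND (0 XNOR 0)))
= 0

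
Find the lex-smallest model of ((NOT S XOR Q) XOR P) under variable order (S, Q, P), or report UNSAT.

S=0, Q=0, P=0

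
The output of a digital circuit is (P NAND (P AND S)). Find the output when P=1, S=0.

Substituting: (1 NAND (1 AND 0))
= 1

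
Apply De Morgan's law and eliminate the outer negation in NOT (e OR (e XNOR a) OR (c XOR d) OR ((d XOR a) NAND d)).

NOT e AND NOT (e XNOR a) AND NOT (c XOR d) AND NOT ((d XOR a) NAND d)
De Morgan's: NOT(OR of terms) = AND of negations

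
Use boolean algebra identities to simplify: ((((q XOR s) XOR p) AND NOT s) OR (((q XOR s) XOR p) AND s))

By distribution ((E AND v) OR (E AND NOT v) = E):
= ((q XOR s) XOR p)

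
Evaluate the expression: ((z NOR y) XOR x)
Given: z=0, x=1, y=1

Substituting: ((0 NOR 1) XOR 1)
= 1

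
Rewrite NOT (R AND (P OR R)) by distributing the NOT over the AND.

NOT R OR NOT (P OR R)
De Morgan's: NOT(AND of terms) = OR of negations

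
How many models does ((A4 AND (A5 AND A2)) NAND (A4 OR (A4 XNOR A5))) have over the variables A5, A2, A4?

Satisfying assignments: (0,0,0), (0,0,1), (0,1,0), (0,1,1), (1,0,0), (1,0,1), (1,1,0)
Count: 7 out of 8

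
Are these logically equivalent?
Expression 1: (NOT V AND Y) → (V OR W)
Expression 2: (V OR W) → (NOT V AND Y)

No, Converse is not equivalent to original (counterexample: V=0, Y=0, W=1)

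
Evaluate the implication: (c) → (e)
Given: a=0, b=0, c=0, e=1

Antecedent (c) = 0; consequent (e) = 1.
0 → 1 = 1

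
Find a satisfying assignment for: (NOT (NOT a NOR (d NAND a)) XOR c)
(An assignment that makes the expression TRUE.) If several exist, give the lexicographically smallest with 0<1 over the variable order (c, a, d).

c=0, a=0, d=0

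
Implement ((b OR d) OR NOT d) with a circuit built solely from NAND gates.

((((b NAND b) NAND (d NAND d)) NAND ((b NAND b) NAND (d NAND d))) NAND ((d NAND d) NAND (d NAND d)))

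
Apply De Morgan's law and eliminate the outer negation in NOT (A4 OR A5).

NOT A4 AND NOT A5
De Morgan's: NOT(OR of terms) = AND of negations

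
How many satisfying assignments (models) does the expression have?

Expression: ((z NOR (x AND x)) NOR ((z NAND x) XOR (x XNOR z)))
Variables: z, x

No assignment satisfies the expression.
Count: 0 out of 4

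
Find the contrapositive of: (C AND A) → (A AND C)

Contrapositive: NOT (A AND C) → NOT (C AND A)
Note: A statement and its contrapositive are logically equivalent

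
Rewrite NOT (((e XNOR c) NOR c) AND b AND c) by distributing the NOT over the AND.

NOT ((e XNOR c) NOR c) OR NOT b OR NOT c
De Morgan's: NOT(AND of terms) = OR of negations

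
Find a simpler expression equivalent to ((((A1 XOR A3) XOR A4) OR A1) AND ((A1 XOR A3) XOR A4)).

By absorption (E AND (E OR v) = E):
= ((A1 XOR A3) XOR A4)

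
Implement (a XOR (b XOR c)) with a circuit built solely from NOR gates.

((((a NOR ((((b NOR c) NOR (b NOR c)) NOR ((b NOR c) NOR (b NOR c))) NOR ((((b NOR b) NOR (c NOR c)) NOR ((b NOR b) NOR (c NOR c))) NOR (((b NOR b) NOR (c NOR c)) NOR ((b NOR b) NOR (c NOR c)))))) NOR (a NOR ((((b NOR c) NOR (b NOR c)) NOR ((b NOR c) NOR (b NOR c))) NOR ((((b NOR b) NOR (c NOR c)) NOR ((b NOR b) NOR (c NOR c))) NOR (((b NOR b) NOR (c NOR c)) NOR ((b NOR b) NOR (c NOR c))))))) NOR ((a NOR ((((b NOR c) NOR (b NOR c)) NOR ((b NOR c) NOR (b NOR c))) NOR ((((b NOR b) NOR (c NOR c)) NOR ((b NOR b) NOR (c NOR c))) NOR (((b NOR b) NOR (c NOR c)) NOR ((b NOR b) NOR (c NOR c)))))) NOR (a NOR ((((b NOR c) NOR (b NOR c)) NOR ((b NOR c) NOR (b NOR c))) NOR ((((b NOR b) NOR (c NOR c)) NOR ((b NOR b) NOR (c NOR c))) NOR (((b NOR b) NOR (c NOR c)) NOR ((b NOR b) NOR (c NOR c)))))))) NOR ((((a NOR a) NOR (((((b NOR c) NOR (b NOR c)) NOR ((b NOR c) NOR (b NOR c))) NOR ((((b NOR b) NOR (c NOR c)) NOR ((b NOR b) NOR (c NOR c))) NOR (((b NOR b) NOR (c NOR c)) NOR ((b NOR b) NOR (c NOR c))))) NOR ((((b NOR c) NOR (b NOR c)) NOR ((b NOR c) NOR (b NOR c))) NOR ((((b NOR b) NOR (c NOR c)) NOR ((b NOR b) NOR (c NOR c))) NOR (((b NOR b) NOR (c NOR c)) NOR ((b NOR b) NOR (c NOR c))))))) NOR ((a NOR a) NOR (((((b NOR c) NOR (b NOR c)) NOR ((b NOR c) NOR (b NOR c))) NOR ((((b NOR b) NOR (c NOR c)) NOR ((b NOR b) NOR (c NOR c))) NOR (((b NOR b) NOR (c NOR c)) NOR ((b NOR b) NOR (c NOR c))))) NOR ((((b NOR c) NOR (b NOR c)) NOR ((b NOR c) NOR (b NOR c))) NOR ((((b NOR b) NOR (c NOR c)) NOR ((b NOR b) NOR (c NOR c))) NOR (((b NOR b) NOR (c NOR c)) NOR ((b NOR b) NOR (c NOR c)))))))) NOR (((a NOR a) NOR (((((b NOR c) NOR (b NOR c)) NOR ((b NOR c) NOR (b NOR c))) NOR ((((b NOR b) NOR (c NOR c)) NOR ((b NOR b) NOR (c NOR c))) NOR (((b NOR b) NOR (c NOR c)) NOR ((b NOR b) NOR (c NOR c))))) NOR ((((b NOR c) NOR (b NOR c)) NOR ((b NOR c) NOR (b NOR c))) NOR ((((b NOR b) NOR (c NOR c)) NOR ((b NOR b) NOR (c NOR c))) NOR (((b NOR b) NOR (c NOR c)) NOR ((b NOR b) NOR (c NOR c))))))) NOR ((a NOR a) NOR (((((b NOR c) NOR (b NOR c)) NOR ((b NOR c) NOR (b NOR c))) NOR ((((b NOR b) NOR (c NOR c)) NOR ((b NOR b) NOR (c NOR c))) NOR (((b NOR b) NOR (c NOR c)) NOR ((b NOR b) NOR (c NOR c))))) NOR ((((b NOR c) NOR (b NOR c)) NOR ((b NOR c) NOR (b NOR c))) NOR ((((b NOR b) NOR (c NOR c)) NOR ((b NOR b) NOR (c NOR c))) NOR (((b NOR b) NOR (c NOR c)) NOR ((b NOR b) NOR (c NOR c))))))))))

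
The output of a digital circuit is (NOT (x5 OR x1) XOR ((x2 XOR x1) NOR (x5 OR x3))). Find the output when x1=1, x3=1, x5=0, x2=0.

Substituting: (NOT (0 OR 1) XOR ((0 XOR 1) NOR (0 OR 1)))
= 0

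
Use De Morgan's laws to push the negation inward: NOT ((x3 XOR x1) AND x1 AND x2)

NOT (x3 XOR x1) OR NOT x1 OR NOT x2
De Morgan's: NOT(AND of terms) = OR of negations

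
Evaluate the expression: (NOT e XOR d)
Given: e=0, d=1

Substituting: (NOT 0 XOR 1)
= 0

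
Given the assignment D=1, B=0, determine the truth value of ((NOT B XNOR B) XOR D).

Substituting: ((NOT 0 XNOR 0) XOR 1)
= 1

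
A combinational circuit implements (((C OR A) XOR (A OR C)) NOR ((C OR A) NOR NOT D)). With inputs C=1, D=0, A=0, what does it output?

Substituting: (((1 OR 0) XOR (0 OR 1)) NOR ((1 OR 0) NOR NOT 0))
= 1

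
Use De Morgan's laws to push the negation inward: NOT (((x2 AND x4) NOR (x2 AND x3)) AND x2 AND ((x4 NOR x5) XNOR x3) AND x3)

NOT ((x2 AND x4) NOR (x2 AND x3)) OR NOT x2 OR NOT ((x4 NOR x5) XNOR x3) OR NOT x3
De Morgan's: NOT(AND of terms) = OR of negations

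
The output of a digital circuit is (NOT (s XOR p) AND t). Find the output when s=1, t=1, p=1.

Substituting: (NOT (1 XOR 1) AND 1)
= 1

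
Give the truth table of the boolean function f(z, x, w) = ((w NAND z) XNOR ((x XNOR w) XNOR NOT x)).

z | x | w | Output
------------------
0 | 0 | 0 | 1
0 | 0 | 1 | 0
0 | 1 | 0 | 1
0 | 1 | 1 | 0
1 | 0 | 0 | 1
1 | 0 | 1 | 1
1 | 1 | 0 | 1
1 | 1 | 1 | 1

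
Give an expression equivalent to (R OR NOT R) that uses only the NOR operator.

((R NOR (R NOR R)) NOR (R NOR (R NOR R)))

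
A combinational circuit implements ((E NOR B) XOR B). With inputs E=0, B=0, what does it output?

Substituting: ((0 NOR 0) XOR 0)
= 1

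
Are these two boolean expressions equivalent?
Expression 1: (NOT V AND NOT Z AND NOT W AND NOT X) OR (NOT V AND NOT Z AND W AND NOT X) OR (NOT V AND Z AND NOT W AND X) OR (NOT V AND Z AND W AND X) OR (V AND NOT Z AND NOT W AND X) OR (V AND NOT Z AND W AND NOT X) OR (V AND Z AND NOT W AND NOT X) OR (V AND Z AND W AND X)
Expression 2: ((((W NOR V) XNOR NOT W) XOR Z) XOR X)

Yes, they are equivalent — the two output columns agree on all 16 assignments:
V | Z | W | X | Expression 1 | Expression 2
-------------------------------------------
0 | 0 | 0 | 0 | 1 | 1
0 | 0 | 0 | 1 | 0 | 0
0 | 0 | 1 | 0 | 1 | 1
0 | 0 | 1 | 1 | 0 | 0
0 | 1 | 0 | 0 | 0 | 0
0 | 1 | 0 | 1 | 1 | 1
0 | 1 | 1 | 0 | 0 | 0
0 | 1 | 1 | 1 | 1 | 1
1 | 0 | 0 | 0 | 0 | 0
1 | 0 | 0 | 1 | 1 | 1
1 | 0 | 1 | 0 | 1 | 1
1 | 0 | 1 | 1 | 0 | 0
1 | 1 | 0 | 0 | 1 | 1
1 | 1 | 0 | 1 | 0 | 0
1 | 1 | 1 | 0 | 0 | 0
1 | 1 | 1 | 1 | 1 | 1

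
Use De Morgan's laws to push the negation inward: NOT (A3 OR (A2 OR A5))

NOT A3 AND NOT (A2 OR A5)
De Morgan's: NOT(OR of terms) = AND of negations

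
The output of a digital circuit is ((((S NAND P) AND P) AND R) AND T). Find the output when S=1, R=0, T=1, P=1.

Substituting: ((((1 NAND 1) AND 1) AND 0) AND 1)
= 0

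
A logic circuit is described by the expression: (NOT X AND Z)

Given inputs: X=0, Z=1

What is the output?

Substituting: (NOT 0 AND 1)
= 1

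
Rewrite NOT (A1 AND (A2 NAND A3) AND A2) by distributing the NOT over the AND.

NOT A1 OR NOT (A2 NAND A3) OR NOT A2
De Morgan's: NOT(AND of terms) = OR of negations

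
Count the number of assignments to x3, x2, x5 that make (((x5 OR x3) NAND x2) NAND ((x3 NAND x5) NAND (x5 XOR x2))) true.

Satisfying assignments: (0,0,1), (0,1,0), (0,1,1), (1,1,0), (1,1,1)
Count: 5 out of 8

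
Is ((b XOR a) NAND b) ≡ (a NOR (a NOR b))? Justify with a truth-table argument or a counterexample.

No. Counterexample: with b=0, a=0, Expression 1 = 1 but Expression 2 = 0.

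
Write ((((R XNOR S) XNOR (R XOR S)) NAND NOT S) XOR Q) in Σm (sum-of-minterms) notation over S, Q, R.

Σm(0, 1, 4, 5) = (NOT S AND NOT Q AND NOT R) OR (NOT S AND NOT Q AND R) OR (S AND NOT Q AND NOT R) OR (S AND NOT Q AND R)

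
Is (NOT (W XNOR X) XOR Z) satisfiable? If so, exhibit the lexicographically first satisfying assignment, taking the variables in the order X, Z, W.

X=0, Z=0, W=1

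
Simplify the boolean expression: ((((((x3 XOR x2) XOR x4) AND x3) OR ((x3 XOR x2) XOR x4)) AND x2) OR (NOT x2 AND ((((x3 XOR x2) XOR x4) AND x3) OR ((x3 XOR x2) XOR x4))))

By distribution ((E AND v) OR (E AND NOT v) = E) then absorption (E OR (E AND v) = E):
= ((x3 XOR x2) XOR x4)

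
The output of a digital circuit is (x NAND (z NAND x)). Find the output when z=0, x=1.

Substituting: (1 NAND (0 NAND 1))
= 0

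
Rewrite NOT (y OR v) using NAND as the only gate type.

(((y NAND y) NAND (v NAND v)) NAND ((y NAND y) NAND (v NAND v)))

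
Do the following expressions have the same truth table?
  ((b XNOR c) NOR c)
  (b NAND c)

No. Counterexample: with c=0, b=0, Expression 1 = 0 but Expression 2 = 1.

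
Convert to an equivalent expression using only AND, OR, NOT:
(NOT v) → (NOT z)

v OR (NOT z)
(Implication elimination: A → B = NOT A OR B)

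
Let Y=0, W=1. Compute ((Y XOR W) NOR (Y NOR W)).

Substituting: ((0 XOR 1) NOR (0 NOR 1))
= 0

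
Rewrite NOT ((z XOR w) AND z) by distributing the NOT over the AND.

NOT (z XOR w) OR NOT z
De Morgan's: NOT(AND of terms) = OR of negations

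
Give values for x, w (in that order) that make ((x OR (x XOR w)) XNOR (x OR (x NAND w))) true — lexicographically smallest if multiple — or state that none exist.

x=0, w=1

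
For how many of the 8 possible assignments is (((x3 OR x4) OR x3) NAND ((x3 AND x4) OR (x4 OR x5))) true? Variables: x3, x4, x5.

Satisfying assignments: (0,0,0), (0,0,1), (1,0,0)
Count: 3 out of 8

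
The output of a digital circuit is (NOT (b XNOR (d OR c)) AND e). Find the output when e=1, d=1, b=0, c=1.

Substituting: (NOT (0 XNOR (1 OR 1)) AND 1)
= 1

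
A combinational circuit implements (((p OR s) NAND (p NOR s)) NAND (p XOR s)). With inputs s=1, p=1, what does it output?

Substituting: (((1 OR 1) NAND (1 NOR 1)) NAND (1 XOR 1))
= 1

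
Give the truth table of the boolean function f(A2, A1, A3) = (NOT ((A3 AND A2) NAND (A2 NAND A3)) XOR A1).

A2 | A1 | A3 | Output
---------------------
0 | 0 | 0 | 0
0 | 0 | 1 | 0
0 | 1 | 0 | 1
0 | 1 | 1 | 1
1 | 0 | 0 | 0
1 | 0 | 1 | 0
1 | 1 | 0 | 1
1 | 1 | 1 | 1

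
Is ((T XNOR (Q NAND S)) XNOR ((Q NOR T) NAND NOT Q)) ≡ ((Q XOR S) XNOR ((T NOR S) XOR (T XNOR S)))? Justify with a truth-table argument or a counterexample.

No. Counterexample: with T=0, Q=0, S=1, Expression 1 = 1 but Expression 2 = 0.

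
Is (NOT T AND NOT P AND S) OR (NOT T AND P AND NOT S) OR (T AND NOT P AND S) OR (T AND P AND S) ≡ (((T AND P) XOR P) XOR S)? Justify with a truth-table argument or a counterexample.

Yes, they are equivalent — the two output columns agree on all 8 assignments:
T | P | S | Expression 1 | Expression 2
---------------------------------------
0 | 0 | 0 | 0 | 0
0 | 0 | 1 | 1 | 1
0 | 1 | 0 | 1 | 1
0 | 1 | 1 | 0 | 0
1 | 0 | 0 | 0 | 0
1 | 0 | 1 | 1 | 1
1 | 1 | 0 | 0 | 0
1 | 1 | 1 | 1 | 1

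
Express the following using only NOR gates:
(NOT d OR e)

(((d NOR d) NOR e) NOR ((d NOR d) NOR e))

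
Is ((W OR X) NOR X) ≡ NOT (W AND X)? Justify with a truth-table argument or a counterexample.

No. Counterexample: with X=0, W=1, Expression 1 = 0 but Expression 2 = 1.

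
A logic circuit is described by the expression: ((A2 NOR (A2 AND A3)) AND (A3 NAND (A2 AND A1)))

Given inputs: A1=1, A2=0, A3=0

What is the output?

Substituting: ((0 NOR (0 AND 0)) AND (0 NAND (0 AND 1)))
= 1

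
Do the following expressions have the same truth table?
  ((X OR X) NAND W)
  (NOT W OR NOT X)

Yes, they are equivalent — the two output columns agree on all 4 assignments:
W | X | Expression 1 | Expression 2
-----------------------------------
0 | 0 | 1 | 1
0 | 1 | 1 | 1
1 | 0 | 1 | 1
1 | 1 | 0 | 0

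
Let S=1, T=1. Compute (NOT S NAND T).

Substituting: (NOT 1 NAND 1)
= 1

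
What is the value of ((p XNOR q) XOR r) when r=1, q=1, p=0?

Substituting: ((0 XNOR 1) XOR 1)
= 1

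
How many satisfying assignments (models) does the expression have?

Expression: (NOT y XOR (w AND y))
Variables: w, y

Satisfying assignments: (0,0), (1,0), (1,1)
Count: 3 out of 4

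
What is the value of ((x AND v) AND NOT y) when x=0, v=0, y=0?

Substituting: ((0 AND 0) AND NOT 0)
= 0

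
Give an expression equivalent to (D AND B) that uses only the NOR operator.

((D NOR D) NOR (B NOR B))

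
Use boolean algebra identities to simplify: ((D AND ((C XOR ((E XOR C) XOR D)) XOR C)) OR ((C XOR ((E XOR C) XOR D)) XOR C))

By absorption (E OR (E AND v) = E) then XOR self-cancellation ((E XOR v) XOR v = E):
= ((E XOR C) XOR D)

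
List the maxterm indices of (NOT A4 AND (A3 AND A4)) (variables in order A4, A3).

ΠM(0, 1, 2, 3) = (A4 OR A3) AND (A4 OR NOT A3) AND (NOT A4 OR A3) AND (NOT A4 OR NOT A3)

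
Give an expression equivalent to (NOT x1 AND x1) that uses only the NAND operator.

(((x1 NAND x1) NAND x1) NAND ((x1 NAND x1) NAND x1))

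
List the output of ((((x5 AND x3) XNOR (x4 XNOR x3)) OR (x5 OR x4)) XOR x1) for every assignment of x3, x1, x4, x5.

x3 | x1 | x4 | x5 | Output
--------------------------
0 | 0 | 0 | 0 | 0
0 | 0 | 0 | 1 | 1
0 | 0 | 1 | 0 | 1
0 | 0 | 1 | 1 | 1
0 | 1 | 0 | 0 | 1
0 | 1 | 0 | 1 | 0
0 | 1 | 1 | 0 | 0
0 | 1 | 1 | 1 | 0
1 | 0 | 0 | 0 | 1
1 | 0 | 0 | 1 | 1
1 | 0 | 1 | 0 | 1
1 | 0 | 1 | 1 | 1
1 | 1 | 0 | 0 | 0
1 | 1 | 0 | 1 | 0
1 | 1 | 1 | 0 | 0
1 | 1 | 1 | 1 | 0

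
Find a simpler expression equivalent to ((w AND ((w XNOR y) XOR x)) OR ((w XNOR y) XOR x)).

By absorption (E OR (E AND v) = E):
= ((w XNOR y) XOR x)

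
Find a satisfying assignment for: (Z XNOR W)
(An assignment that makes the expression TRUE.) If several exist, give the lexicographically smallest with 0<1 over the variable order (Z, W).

Z=0, W=0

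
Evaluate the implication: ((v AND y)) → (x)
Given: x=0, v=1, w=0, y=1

Antecedent ((v AND y)) = 1; consequent (x) = 0.
1 → 0 = 0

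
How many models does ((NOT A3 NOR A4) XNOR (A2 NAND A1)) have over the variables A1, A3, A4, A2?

Satisfying assignments: (0,1,0,0), (0,1,0,1), (1,0,0,1), (1,0,1,1), (1,1,0,0), (1,1,1,1)
Count: 6 out of 16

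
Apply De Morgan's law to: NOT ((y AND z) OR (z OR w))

NOT (y AND z) AND NOT (z OR w)
De Morgan's: NOT(OR of terms) = AND of negations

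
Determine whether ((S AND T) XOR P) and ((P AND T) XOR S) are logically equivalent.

No. Counterexample: with S=0, P=1, T=0, Expression 1 = 1 but Expression 2 = 0.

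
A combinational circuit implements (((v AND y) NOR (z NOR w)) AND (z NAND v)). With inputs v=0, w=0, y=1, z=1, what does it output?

Substituting: (((0 AND 1) NOR (1 NOR 0)) AND (1 NAND 0))
= 1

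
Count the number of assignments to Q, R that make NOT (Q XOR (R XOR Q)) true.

Satisfying assignments: (0,0), (1,0)
Count: 2 out of 4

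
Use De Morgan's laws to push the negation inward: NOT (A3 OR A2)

NOT A3 AND NOT A2
De Morgan's: NOT(OR of terms) = AND of negations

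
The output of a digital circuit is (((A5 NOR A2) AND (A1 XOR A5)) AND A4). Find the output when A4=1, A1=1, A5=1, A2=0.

Substituting: (((1 NOR 0) AND (1 XOR 1)) AND 1)
= 0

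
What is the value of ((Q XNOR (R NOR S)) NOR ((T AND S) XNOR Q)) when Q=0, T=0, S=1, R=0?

Substituting: ((0 XNOR (0 NOR 1)) NOR ((0 AND 1) XNOR 0))
= 0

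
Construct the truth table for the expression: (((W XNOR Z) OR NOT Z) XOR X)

Z | W | X | Output
------------------
0 | 0 | 0 | 1
0 | 0 | 1 | 0
0 | 1 | 0 | 1
0 | 1 | 1 | 0
1 | 0 | 0 | 0
1 | 0 | 1 | 1
1 | 1 | 0 | 1
1 | 1 | 1 | 0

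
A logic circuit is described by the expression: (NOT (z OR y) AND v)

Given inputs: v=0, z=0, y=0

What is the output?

Substituting: (NOT (0 OR 0) AND 0)
= 0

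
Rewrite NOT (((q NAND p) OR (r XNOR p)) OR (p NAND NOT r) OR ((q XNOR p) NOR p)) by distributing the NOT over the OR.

NOT ((q NAND p) OR (r XNOR p)) AND NOT (p NAND NOT r) AND NOT ((q XNOR p) NOR p)
De Morgan's: NOT(OR of terms) = AND of negations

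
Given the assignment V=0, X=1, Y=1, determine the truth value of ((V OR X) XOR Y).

Substituting: ((0 OR 1) XOR 1)
= 0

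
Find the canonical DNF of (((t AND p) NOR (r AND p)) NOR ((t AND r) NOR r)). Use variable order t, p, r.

(NOT t AND p AND r) OR (t AND p AND r)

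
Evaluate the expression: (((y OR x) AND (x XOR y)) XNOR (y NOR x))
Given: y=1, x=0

Substituting: (((1 OR 0) AND (0 XOR 1)) XNOR (1 NOR 0))
= 0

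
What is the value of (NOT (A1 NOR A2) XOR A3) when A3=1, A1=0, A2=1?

Substituting: (NOT (0 NOR 1) XOR 1)
= 0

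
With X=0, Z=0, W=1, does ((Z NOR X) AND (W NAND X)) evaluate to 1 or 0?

Substituting: ((0 NOR 0) AND (1 NAND 0))
= 1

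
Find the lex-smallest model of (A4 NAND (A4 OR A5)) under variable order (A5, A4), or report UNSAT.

A5=0, A4=0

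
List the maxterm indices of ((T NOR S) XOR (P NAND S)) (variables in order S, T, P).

ΠM(0, 1, 5, 7) = (S OR T OR P) AND (S OR T OR NOT P) AND (NOT S OR T OR NOT P) AND (NOT S OR NOT T OR NOT P)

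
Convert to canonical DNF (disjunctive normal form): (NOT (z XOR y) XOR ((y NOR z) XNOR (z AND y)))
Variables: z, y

(NOT z AND NOT y) OR (NOT z AND y) OR (z AND NOT y) OR (z AND y)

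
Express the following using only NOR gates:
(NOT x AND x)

(((x NOR x) NOR (x NOR x)) NOR (x NOR x))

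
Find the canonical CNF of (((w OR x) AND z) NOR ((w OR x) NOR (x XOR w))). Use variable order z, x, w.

(z OR x OR w) AND (NOT z OR x OR w) AND (NOT z OR x OR NOT w) AND (NOT z OR NOT x OR w) AND (NOT z OR NOT x OR NOT w)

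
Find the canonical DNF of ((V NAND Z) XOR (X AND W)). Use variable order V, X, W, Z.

(NOT V AND NOT X AND NOT W AND NOT Z) OR (NOT V AND NOT X AND NOT W AND Z) OR (NOT V AND NOT X AND W AND NOT Z) OR (NOT V AND NOT X AND W AND Z) OR (NOT V AND X AND NOT W AND NOT Z) OR (NOT V AND X AND NOT W AND Z) OR (V AND NOT X AND NOT W AND NOT Z) OR (V AND NOT X AND W AND NOT Z) OR (V AND X AND NOT W AND NOT Z) OR (V AND X AND W AND Z)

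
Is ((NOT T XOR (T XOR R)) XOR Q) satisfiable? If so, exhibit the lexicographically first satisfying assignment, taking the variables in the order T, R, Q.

T=0, R=0, Q=0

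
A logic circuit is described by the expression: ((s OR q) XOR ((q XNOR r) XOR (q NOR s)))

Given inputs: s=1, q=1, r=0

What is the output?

Substituting: ((1 OR 1) XOR ((1 XNOR 0) XOR (1 NOR 1)))
= 1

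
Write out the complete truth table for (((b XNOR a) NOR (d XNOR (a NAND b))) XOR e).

b | d | a | e | Output
----------------------
0 | 0 | 0 | 0 | 0
0 | 0 | 0 | 1 | 1
0 | 0 | 1 | 0 | 1
0 | 0 | 1 | 1 | 0
0 | 1 | 0 | 0 | 0
0 | 1 | 0 | 1 | 1
0 | 1 | 1 | 0 | 0
0 | 1 | 1 | 1 | 1
1 | 0 | 0 | 0 | 1
1 | 0 | 0 | 1 | 0
1 | 0 | 1 | 0 | 0
1 | 0 | 1 | 1 | 1
1 | 1 | 0 | 0 | 0
1 | 1 | 0 | 1 | 1
1 | 1 | 1 | 0 | 0
1 | 1 | 1 | 1 | 1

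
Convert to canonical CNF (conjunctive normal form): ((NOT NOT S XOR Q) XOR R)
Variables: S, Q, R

(S OR Q OR R) AND (S OR NOT Q OR NOT R) AND (NOT S OR Q OR NOT R) AND (NOT S OR NOT Q OR R)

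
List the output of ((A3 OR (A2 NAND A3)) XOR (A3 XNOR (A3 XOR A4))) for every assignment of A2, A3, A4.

A2 | A3 | A4 | Output
---------------------
0 | 0 | 0 | 0
0 | 0 | 1 | 1
0 | 1 | 0 | 0
0 | 1 | 1 | 1
1 | 0 | 0 | 0
1 | 0 | 1 | 1
1 | 1 | 0 | 0
1 | 1 | 1 | 1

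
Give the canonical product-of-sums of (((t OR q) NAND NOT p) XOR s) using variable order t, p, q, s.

ΠM(1, 2, 5, 7, 8, 10, 13, 15) = (t OR p OR q OR NOT s) AND (t OR p OR NOT q OR s) AND (t OR NOT p OR q OR NOT s) AND (t OR NOT p OR NOT q OR NOT s) AND (NOT t OR p OR q OR s) AND (NOT t OR p OR NOT q OR s) AND (NOT t OR NOT p OR q OR NOT s) AND (NOT t OR NOT p OR NOT q OR NOT s)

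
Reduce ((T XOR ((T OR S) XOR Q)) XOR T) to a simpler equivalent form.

By XOR self-cancellation ((E XOR v) XOR v = E):
= ((T OR S) XOR Q)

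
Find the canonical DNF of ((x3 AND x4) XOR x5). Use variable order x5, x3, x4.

(NOT x5 AND x3 AND x4) OR (x5 AND NOT x3 AND NOT x4) OR (x5 AND NOT x3 AND x4) OR (x5 AND x3 AND NOT x4)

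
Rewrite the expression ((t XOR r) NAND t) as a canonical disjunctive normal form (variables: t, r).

(NOT t AND NOT r) OR (NOT t AND r) OR (t AND r)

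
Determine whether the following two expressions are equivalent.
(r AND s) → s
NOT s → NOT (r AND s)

Yes, Contrapositive is always equivalent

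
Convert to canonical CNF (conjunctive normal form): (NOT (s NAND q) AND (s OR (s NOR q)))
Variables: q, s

(q OR s) AND (q OR NOT s) AND (NOT q OR s)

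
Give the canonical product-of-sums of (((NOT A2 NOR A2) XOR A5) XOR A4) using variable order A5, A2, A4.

ΠM(0, 2, 5, 7) = (A5 OR A2 OR A4) AND (A5 OR NOT A2 OR A4) AND (NOT A5 OR A2 OR NOT A4) AND (NOT A5 OR NOT A2 OR NOT A4)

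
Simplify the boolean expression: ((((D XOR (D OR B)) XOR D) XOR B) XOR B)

By XOR self-cancellation ((E XOR v) XOR v = E) then XOR self-cancellation ((E XOR v) XOR v = E):
= (D OR B)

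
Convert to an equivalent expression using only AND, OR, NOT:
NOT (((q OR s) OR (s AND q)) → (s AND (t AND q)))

((q OR s) OR (s AND q)) AND NOT (s AND (t AND q))
(Negated implication: NOT(A → B) = A AND NOT B)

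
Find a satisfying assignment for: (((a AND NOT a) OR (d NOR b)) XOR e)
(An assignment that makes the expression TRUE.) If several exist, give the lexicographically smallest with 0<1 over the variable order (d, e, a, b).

d=0, e=0, a=0, b=0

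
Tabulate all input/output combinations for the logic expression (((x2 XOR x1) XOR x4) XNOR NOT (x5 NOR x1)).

x1 | x2 | x4 | x5 | Output
--------------------------
0 | 0 | 0 | 0 | 1
0 | 0 | 0 | 1 | 0
0 | 0 | 1 | 0 | 0
0 | 0 | 1 | 1 | 1
0 | 1 | 0 | 0 | 0
0 | 1 | 0 | 1 | 1
0 | 1 | 1 | 0 | 1
0 | 1 | 1 | 1 | 0
1 | 0 | 0 | 0 | 1
1 | 0 | 0 | 1 | 1
1 | 0 | 1 | 0 | 0
1 | 0 | 1 | 1 | 0
1 | 1 | 0 | 0 | 0
1 | 1 | 0 | 1 | 0
1 | 1 | 1 | 0 | 1
1 | 1 | 1 | 1 | 1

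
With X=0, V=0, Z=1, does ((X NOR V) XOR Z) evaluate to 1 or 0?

Substituting: ((0 NOR 0) XOR 1)
= 0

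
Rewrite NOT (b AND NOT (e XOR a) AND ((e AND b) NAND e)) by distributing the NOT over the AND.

NOT b OR (e XOR a) OR NOT ((e AND b) NAND e)
De Morgan's: NOT(AND of terms) = OR of negations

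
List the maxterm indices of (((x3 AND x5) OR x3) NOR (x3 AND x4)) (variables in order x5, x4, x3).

ΠM(1, 3, 5, 7) = (x5 OR x4 OR NOT x3) AND (x5 OR NOT x4 OR NOT x3) AND (NOT x5 OR x4 OR NOT x3) AND (NOT x5 OR NOT x4 OR NOT x3)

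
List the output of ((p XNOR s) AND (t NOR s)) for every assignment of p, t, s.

p | t | s | Output
------------------
0 | 0 | 0 | 1
0 | 0 | 1 | 0
0 | 1 | 0 | 0
0 | 1 | 1 | 0
1 | 0 | 0 | 0
1 | 0 | 1 | 0
1 | 1 | 0 | 0
1 | 1 | 1 | 0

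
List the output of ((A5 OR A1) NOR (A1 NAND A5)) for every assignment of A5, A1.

A5 | A1 | Output
----------------
0 | 0 | 0
0 | 1 | 0
1 | 0 | 0
1 | 1 | 0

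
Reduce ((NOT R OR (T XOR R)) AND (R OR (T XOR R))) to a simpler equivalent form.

By distribution ((E OR v) AND (E OR NOT v) = E):
= (T XOR R)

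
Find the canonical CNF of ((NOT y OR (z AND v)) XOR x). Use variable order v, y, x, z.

(v OR y OR NOT x OR z) AND (v OR y OR NOT x OR NOT z) AND (v OR NOT y OR x OR z) AND (v OR NOT y OR x OR NOT z) AND (NOT v OR y OR NOT x OR z) AND (NOT v OR y OR NOT x OR NOT z) AND (NOT v OR NOT y OR x OR z) AND (NOT v OR NOT y OR NOT x OR NOT z)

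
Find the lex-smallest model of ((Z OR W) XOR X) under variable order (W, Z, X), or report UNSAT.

W=0, Z=0, X=1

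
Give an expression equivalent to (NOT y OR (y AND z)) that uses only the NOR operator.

(((y NOR y) NOR ((y NOR y) NOR (z NOR z))) NOR ((y NOR y) NOR ((y NOR y) NOR (z NOR z))))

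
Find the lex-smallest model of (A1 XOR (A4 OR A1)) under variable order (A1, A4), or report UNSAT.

A1=0, A4=1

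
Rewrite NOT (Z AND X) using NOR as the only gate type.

(((Z NOR Z) NOR (X NOR X)) NOR ((Z NOR Z) NOR (X NOR X)))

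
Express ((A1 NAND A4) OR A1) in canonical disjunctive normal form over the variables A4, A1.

(NOT A4 AND NOT A1) OR (NOT A4 AND A1) OR (A4 AND NOT A1) OR (A4 AND A1)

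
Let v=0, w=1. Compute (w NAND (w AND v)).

Substituting: (1 NAND (1 AND 0))
= 1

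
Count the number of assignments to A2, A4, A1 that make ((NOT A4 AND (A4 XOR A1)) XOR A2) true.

Satisfying assignments: (0,0,1), (1,0,0), (1,1,0), (1,1,1)
Count: 4 out of 8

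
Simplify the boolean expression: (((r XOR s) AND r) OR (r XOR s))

By absorption (E OR (E AND v) = E):
= (r XOR s)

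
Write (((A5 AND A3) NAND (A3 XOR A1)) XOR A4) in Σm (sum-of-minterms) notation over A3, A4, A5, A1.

Σm(0, 1, 2, 3, 8, 9, 11, 14) = (NOT A3 AND NOT A4 AND NOT A5 AND NOT A1) OR (NOT A3 AND NOT A4 AND NOT A5 AND A1) OR (NOT A3 AND NOT A4 AND A5 AND NOT A1) OR (NOT A3 AND NOT A4 AND A5 AND A1) OR (A3 AND NOT A4 AND NOT A5 AND NOT A1) OR (A3 AND NOT A4 AND NOT A5 AND A1) OR (A3 AND NOT A4 AND A5 AND A1) OR (A3 AND A4 AND A5 AND NOT A1)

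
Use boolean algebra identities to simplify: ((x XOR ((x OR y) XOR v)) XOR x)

By XOR self-cancellation ((E XOR v) XOR v = E):
= ((x OR y) XOR v)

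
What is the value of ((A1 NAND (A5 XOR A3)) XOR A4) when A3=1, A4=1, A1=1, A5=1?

Substituting: ((1 NAND (1 XOR 1)) XOR 1)
= 0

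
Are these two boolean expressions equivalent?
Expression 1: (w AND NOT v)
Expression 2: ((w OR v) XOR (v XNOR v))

No. Counterexample: with w=0, v=0, Expression 1 = 0 but Expression 2 = 1.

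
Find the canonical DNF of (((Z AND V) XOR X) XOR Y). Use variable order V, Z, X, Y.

(NOT V AND NOT Z AND NOT X AND Y) OR (NOT V AND NOT Z AND X AND NOT Y) OR (NOT V AND Z AND NOT X AND Y) OR (NOT V AND Z AND X AND NOT Y) OR (V AND NOT Z AND NOT X AND Y) OR (V AND NOT Z AND X AND NOT Y) OR (V AND Z AND NOT X AND NOT Y) OR (V AND Z AND X AND Y)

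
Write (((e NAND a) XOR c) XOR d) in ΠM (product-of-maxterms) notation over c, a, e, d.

ΠM(1, 3, 5, 6, 8, 10, 12, 15) = (c OR a OR e OR NOT d) AND (c OR a OR NOT e OR NOT d) AND (c OR NOT a OR e OR NOT d) AND (c OR NOT a OR NOT e OR d) AND (NOT c OR a OR e OR d) AND (NOT c OR a OR NOT e OR d) AND (NOT c OR NOT a OR e OR d) AND (NOT c OR NOT a OR NOT e OR NOT d)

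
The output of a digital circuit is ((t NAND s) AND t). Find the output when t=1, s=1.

Substituting: ((1 NAND 1) AND 1)
= 0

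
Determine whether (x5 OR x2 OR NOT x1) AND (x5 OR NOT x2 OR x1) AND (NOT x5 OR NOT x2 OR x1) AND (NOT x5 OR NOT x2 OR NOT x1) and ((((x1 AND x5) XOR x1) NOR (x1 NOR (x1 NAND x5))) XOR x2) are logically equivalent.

Yes, they are equivalent — the two output columns agree on all 8 assignments:
x5 | x2 | x1 | Expression 1 | Expression 2
------------------------------------------
0 | 0 | 0 | 1 | 1
0 | 0 | 1 | 0 | 0
0 | 1 | 0 | 0 | 0
0 | 1 | 1 | 1 | 1
1 | 0 | 0 | 1 | 1
1 | 0 | 1 | 1 | 1
1 | 1 | 0 | 0 | 0
1 | 1 | 1 | 0 | 0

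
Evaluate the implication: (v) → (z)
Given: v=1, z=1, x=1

Antecedent (v) = 1; consequent (z) = 1.
1 → 1 = 1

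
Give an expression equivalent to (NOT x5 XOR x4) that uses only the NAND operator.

(((x5 NAND x5) NAND ((x5 NAND x5) NAND x4)) NAND (x4 NAND ((x5 NAND x5) NAND x4)))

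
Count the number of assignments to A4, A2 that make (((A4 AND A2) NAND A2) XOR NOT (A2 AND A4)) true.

No assignment satisfies the expression.
Count: 0 out of 4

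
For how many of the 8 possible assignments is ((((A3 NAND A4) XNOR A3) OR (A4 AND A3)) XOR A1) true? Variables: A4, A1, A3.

Satisfying assignments: (0,0,1), (0,1,0), (1,0,1), (1,1,0)
Count: 4 out of 8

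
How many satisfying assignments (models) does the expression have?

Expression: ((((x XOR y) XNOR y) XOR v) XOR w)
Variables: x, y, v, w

Satisfying assignments: (0,0,0,0), (0,0,1,1), (0,1,0,0), (0,1,1,1), (1,0,0,1), (1,0,1,0), (1,1,0,1), (1,1,1,0)
Count: 8 out of 16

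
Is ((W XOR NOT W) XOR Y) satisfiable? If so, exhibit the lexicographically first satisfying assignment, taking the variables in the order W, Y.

W=0, Y=0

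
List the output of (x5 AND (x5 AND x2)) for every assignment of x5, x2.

x5 | x2 | Output
----------------
0 | 0 | 0
0 | 1 | 0
1 | 0 | 0
1 | 1 | 1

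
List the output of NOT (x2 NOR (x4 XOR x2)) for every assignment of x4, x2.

x4 | x2 | Output
----------------
0 | 0 | 0
0 | 1 | 1
1 | 0 | 1
1 | 1 | 1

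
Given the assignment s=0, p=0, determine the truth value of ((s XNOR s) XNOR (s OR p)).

Substituting: ((0 XNOR 0) XNOR (0 OR 0))
= 0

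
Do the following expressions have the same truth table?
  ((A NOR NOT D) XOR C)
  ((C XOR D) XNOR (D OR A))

No. Counterexample: with C=0, D=0, A=0, Expression 1 = 0 but Expression 2 = 1.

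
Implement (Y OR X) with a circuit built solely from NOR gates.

((Y NOR X) NOR (Y NOR X))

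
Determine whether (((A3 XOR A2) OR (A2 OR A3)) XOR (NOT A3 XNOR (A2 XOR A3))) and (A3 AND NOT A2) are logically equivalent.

Yes, they are equivalent — the two output columns agree on all 4 assignments:
A3 | A2 | Expression 1 | Expression 2
-------------------------------------
0 | 0 | 0 | 0
0 | 1 | 0 | 0
1 | 0 | 1 | 1
1 | 1 | 0 | 0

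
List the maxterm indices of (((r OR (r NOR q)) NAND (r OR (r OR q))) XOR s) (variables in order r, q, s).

ΠM(1, 3, 4, 6) = (r OR q OR NOT s) AND (r OR NOT q OR NOT s) AND (NOT r OR q OR s) AND (NOT r OR NOT q OR s)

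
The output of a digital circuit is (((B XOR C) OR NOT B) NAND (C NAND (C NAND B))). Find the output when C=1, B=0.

Substituting: (((0 XOR 1) OR NOT 0) NAND (1 NAND (1 NAND 0)))
= 1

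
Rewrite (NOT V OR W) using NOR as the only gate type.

(((V NOR V) NOR W) NOR ((V NOR V) NOR W))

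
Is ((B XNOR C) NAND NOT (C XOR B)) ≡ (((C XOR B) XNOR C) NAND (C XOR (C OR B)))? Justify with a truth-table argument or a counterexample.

No. Counterexample: with C=0, B=0, Expression 1 = 0 but Expression 2 = 1.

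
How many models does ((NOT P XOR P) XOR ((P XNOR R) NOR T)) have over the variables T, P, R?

Satisfying assignments: (0,0,0), (0,1,1), (1,0,0), (1,0,1), (1,1,0), (1,1,1)
Count: 6 out of 8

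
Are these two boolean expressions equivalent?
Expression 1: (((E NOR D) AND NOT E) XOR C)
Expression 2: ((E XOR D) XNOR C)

No. Counterexample: with C=0, E=1, D=1, Expression 1 = 0 but Expression 2 = 1.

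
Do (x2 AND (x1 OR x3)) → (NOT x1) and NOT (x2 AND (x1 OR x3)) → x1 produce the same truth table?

No, Inverse is not equivalent to original (counterexample: x3=0, x1=0, x2=0)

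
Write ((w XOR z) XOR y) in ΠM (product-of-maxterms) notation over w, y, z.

ΠM(0, 3, 5, 6) = (w OR y OR z) AND (w OR NOT y OR NOT z) AND (NOT w OR y OR NOT z) AND (NOT w OR NOT y OR z)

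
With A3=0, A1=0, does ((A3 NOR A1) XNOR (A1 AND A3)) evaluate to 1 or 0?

Substituting: ((0 NOR 0) XNOR (0 AND 0))
= 0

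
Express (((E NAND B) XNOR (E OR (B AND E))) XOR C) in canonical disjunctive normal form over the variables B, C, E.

(NOT B AND NOT C AND E) OR (NOT B AND C AND NOT E) OR (B AND C AND NOT E) OR (B AND C AND E)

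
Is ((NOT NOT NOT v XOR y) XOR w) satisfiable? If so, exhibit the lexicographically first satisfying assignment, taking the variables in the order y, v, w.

y=0, v=0, w=0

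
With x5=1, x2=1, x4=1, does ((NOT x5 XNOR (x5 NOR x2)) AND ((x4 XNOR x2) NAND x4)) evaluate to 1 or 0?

Substituting: ((NOT 1 XNOR (1 NOR 1)) AND ((1 XNOR 1) NAND 1))
= 0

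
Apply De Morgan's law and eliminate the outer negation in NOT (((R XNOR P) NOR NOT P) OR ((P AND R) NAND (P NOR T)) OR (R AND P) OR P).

NOT ((R XNOR P) NOR NOT P) AND NOT ((P AND R) NAND (P NOR T)) AND NOT (R AND P) AND NOT P
De Morgan's: NOT(OR of terms) = AND of negations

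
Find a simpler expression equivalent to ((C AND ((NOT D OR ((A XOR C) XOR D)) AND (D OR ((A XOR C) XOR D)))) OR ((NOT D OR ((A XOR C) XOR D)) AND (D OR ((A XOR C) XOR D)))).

By absorption (E OR (E AND v) = E) then distribution ((E OR v) AND (E OR NOT v) = E):
= ((A XOR C) XOR D)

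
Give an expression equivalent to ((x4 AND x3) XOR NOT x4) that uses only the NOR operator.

((((((x4 NOR x4) NOR (x3 NOR x3)) NOR (x4 NOR x4)) NOR (((x4 NOR x4) NOR (x3 NOR x3)) NOR (x4 NOR x4))) NOR ((((x4 NOR x4) NOR (x3 NOR x3)) NOR (x4 NOR x4)) NOR (((x4 NOR x4) NOR (x3 NOR x3)) NOR (x4 NOR x4)))) NOR ((((((x4 NOR x4) NOR (x3 NOR x3)) NOR ((x4 NOR x4) NOR (x3 NOR x3))) NOR ((x4 NOR x4) NOR (x4 NOR x4))) NOR ((((x4 NOR x4) NOR (x3 NOR x3)) NOR ((x4 NOR x4) NOR (x3 NOR x3))) NOR ((x4 NOR x4) NOR (x4 NOR x4)))) NOR (((((x4 NOR x4) NOR (x3 NOR x3)) NOR ((x4 NOR x4) NOR (x3 NOR x3))) NOR ((x4 NOR x4) NOR (x4 NOR x4))) NOR ((((x4 NOR x4) NOR (x3 NOR x3)) NOR ((x4 NOR x4) NOR (x3 NOR x3))) NOR ((x4 NOR x4) NOR (x4 NOR x4))))))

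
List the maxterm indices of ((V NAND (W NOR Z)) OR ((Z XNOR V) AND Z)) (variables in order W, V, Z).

ΠM(2) = (W OR NOT V OR Z)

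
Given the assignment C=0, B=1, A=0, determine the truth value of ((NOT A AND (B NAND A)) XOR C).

Substituting: ((NOT 0 AND (1 NAND 0)) XOR 0)
= 1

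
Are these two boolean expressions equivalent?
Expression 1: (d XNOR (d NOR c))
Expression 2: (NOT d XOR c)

No. Counterexample: with c=0, d=0, Expression 1 = 0 but Expression 2 = 1.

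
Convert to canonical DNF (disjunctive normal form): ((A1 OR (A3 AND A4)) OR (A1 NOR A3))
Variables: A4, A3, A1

(NOT A4 AND NOT A3 AND NOT A1) OR (NOT A4 AND NOT A3 AND A1) OR (NOT A4 AND A3 AND A1) OR (A4 AND NOT A3 AND NOT A1) OR (A4 AND NOT A3 AND A1) OR (A4 AND A3 AND NOT A1) OR (A4 AND A3 AND A1)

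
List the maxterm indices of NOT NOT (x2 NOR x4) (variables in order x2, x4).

ΠM(1, 2, 3) = (x2 OR NOT x4) AND (NOT x2 OR x4) AND (NOT x2 OR NOT x4)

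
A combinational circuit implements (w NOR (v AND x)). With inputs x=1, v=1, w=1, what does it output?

Substituting: (1 NOR (1 AND 1))
= 0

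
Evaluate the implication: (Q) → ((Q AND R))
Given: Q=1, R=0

Antecedent (Q) = 1; consequent ((Q AND R)) = 0.
1 → 0 = 0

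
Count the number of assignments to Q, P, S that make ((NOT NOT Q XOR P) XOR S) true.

Satisfying assignments: (0,0,1), (0,1,0), (1,0,0), (1,1,1)
Count: 4 out of 8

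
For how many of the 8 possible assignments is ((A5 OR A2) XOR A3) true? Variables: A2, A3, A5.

Satisfying assignments: (0,0,1), (0,1,0), (1,0,0), (1,0,1)
Count: 4 out of 8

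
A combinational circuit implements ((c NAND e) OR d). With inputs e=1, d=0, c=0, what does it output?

Substituting: ((0 NAND 1) OR 0)
= 1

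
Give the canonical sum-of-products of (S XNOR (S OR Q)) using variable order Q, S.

Σm(0, 1, 3) = (NOT Q AND NOT S) OR (NOT Q AND S) OR (Q AND S)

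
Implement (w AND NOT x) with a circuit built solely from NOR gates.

((w NOR w) NOR ((x NOR x) NOR (x NOR x)))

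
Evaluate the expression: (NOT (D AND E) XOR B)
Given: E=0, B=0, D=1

Substituting: (NOT (1 AND 0) XOR 0)
= 1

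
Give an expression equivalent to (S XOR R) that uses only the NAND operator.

((S NAND (S NAND R)) NAND (R NAND (S NAND R)))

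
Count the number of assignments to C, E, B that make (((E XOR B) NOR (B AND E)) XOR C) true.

Satisfying assignments: (0,0,0), (1,0,1), (1,1,0), (1,1,1)
Count: 4 out of 8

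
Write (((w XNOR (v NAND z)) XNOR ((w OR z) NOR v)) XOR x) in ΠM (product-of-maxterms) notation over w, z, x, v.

ΠM(0, 3, 5, 6, 8, 9, 12, 15) = (w OR z OR x OR v) AND (w OR z OR NOT x OR NOT v) AND (w OR NOT z OR x OR NOT v) AND (w OR NOT z OR NOT x OR v) AND (NOT w OR z OR x OR v) AND (NOT w OR z OR x OR NOT v) AND (NOT w OR NOT z OR x OR v) AND (NOT w OR NOT z OR NOT x OR NOT v)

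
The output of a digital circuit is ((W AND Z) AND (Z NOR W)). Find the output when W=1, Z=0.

Substituting: ((1 AND 0) AND (0 NOR 1))
= 0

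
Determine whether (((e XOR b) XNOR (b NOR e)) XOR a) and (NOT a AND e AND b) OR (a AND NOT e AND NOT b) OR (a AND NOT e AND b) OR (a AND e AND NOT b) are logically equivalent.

Yes, they are equivalent — the two output columns agree on all 8 assignments:
a | e | b | Expression 1 | Expression 2
---------------------------------------
0 | 0 | 0 | 0 | 0
0 | 0 | 1 | 0 | 0
0 | 1 | 0 | 0 | 0
0 | 1 | 1 | 1 | 1
1 | 0 | 0 | 1 | 1
1 | 0 | 1 | 1 | 1
1 | 1 | 0 | 1 | 1
1 | 1 | 1 | 0 | 0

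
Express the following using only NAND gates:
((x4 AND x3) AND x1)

((((x4 NAND x3) NAND (x4 NAND x3)) NAND x1) NAND (((x4 NAND x3) NAND (x4 NAND x3)) NAND x1))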